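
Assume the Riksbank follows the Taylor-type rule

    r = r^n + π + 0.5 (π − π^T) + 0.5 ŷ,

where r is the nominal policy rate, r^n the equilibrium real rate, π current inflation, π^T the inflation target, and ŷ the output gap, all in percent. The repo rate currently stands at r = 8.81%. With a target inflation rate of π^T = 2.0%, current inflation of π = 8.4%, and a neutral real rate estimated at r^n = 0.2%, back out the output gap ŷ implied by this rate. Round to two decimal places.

0.5 ŷ = 8.81 − 0.2 − 8.4 − 0.5 × (8.4 − 2.0) = -2.99
ŷ = -2.99 / 0.5 = -5.98

-5.98%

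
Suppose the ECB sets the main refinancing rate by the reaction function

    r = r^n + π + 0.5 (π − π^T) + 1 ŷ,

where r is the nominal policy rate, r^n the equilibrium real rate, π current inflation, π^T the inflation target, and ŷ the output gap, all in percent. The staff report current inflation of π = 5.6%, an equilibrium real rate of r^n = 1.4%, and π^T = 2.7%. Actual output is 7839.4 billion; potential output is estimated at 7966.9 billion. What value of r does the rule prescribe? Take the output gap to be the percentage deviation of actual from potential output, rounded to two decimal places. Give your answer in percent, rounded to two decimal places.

6.85%

Output gap = 100 × (7839.4 − 7966.9) / 7966.9 = -1.60%.
r = 1.40 + 5.60 + 0.5 × (5.60 − 2.70) + 1 × (-1.60)
   = 1.40 + 5.6 + 1.45 − 1.6 = 6.85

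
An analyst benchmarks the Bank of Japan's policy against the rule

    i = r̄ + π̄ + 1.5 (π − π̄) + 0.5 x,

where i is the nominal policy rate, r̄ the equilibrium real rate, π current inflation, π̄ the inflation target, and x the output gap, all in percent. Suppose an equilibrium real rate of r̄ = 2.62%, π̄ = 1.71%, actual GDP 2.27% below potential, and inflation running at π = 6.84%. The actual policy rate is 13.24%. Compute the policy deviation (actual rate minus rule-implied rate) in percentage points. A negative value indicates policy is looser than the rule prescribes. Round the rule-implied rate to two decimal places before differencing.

2.35 pp

Output 2.27% below potential → x = -2.27.
i = 2.62 + 1.71 + 1.5 × (6.84 − 1.71) + 0.5 × (-2.27)
   = 2.62 + 1.71 + 7.695 − 1.135 = 10.89
Deviation = 13.24 − 10.89 = 2.35 pp.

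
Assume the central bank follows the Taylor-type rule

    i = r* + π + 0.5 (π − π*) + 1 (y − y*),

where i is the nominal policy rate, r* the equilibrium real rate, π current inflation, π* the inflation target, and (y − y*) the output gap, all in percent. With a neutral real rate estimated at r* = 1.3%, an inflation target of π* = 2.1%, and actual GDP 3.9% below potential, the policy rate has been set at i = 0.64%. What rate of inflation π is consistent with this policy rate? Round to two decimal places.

2.86%

Output 3.9% below potential → (y − y*) = -3.9.
Collecting π: i = r* + (1 + 0.5) π − 0.5 π* + 1 (y − y*)
1.5 π = 0.64 − 1.3 + 0.5 × 2.1 − 1 × (-3.9) = 4.29
π = 4.29 / 1.5 = 2.86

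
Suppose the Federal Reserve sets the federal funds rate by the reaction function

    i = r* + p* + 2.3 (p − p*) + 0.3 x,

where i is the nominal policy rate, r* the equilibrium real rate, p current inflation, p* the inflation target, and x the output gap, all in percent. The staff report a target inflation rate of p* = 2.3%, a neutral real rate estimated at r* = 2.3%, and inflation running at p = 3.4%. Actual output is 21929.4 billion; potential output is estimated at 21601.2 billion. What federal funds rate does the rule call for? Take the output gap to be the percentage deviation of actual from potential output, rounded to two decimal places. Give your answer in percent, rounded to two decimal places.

7.59%

Output gap = 100 × (21929.4 − 21601.2) / 21601.2 = 1.52%.
i = 2.30 + 2.30 + 2.3 × (3.40 − 2.30) + 0.3 × 1.52
   = 2.30 + 2.3 + 2.53 + 0.456 = 7.59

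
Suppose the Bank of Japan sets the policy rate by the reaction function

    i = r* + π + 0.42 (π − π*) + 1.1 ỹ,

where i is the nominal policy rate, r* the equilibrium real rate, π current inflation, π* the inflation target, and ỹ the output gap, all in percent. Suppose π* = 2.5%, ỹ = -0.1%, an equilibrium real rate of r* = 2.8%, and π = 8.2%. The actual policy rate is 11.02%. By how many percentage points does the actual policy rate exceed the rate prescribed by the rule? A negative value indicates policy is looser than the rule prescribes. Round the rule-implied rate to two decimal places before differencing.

i = 2.8 + 8.2 + 0.42 × (8.2 − 2.5) + 1.1 × (-0.1)
   = 2.8 + 8.2 + 2.394 − 0.11 = 13.28
Deviation = 11.02 − 13.28 = -2.26 pp.

-2.26 pp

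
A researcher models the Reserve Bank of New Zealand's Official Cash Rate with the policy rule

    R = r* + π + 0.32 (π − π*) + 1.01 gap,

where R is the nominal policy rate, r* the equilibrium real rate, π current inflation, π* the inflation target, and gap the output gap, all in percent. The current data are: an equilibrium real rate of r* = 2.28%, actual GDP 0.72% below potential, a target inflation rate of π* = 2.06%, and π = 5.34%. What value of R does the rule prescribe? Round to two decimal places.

Output 0.72% below potential → gap = -0.72.
R = 2.28 + 5.34 + 0.32 × (5.34 − 2.06) + 1.01 × (-0.72)
   = 2.28 + 5.34 + 1.0496 − 0.7272 = 7.94

7.94%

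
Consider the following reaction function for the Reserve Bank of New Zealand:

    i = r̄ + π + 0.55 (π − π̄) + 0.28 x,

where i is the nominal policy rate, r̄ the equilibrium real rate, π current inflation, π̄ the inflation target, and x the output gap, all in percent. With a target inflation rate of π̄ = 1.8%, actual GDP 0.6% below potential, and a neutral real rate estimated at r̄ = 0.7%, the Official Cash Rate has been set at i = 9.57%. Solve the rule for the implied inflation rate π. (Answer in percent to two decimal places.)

Output 0.6% below potential → x = -0.6.
Collecting π: i = r̄ + (1 + 0.55) π − 0.55 π̄ + 0.28 x
1.55 π = 9.57 − 0.7 + 0.55 × 1.8 − 0.28 × (-0.6) = 10.028
π = 10.028 / 1.55 = 6.47

6.47%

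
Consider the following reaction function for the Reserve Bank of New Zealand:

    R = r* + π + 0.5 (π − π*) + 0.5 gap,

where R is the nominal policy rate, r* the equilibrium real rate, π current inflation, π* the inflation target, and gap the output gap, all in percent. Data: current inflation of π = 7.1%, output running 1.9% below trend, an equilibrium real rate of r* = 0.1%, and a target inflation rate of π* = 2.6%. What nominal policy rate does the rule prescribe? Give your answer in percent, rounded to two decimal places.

Output 1.9% below potential → gap = -1.9.
R = 0.1 + 7.1 + 0.5 × (7.1 − 2.6) + 0.5 × (-1.9)
   = 0.1 + 7.1 + 2.25 − 0.95 = 8.50

8.50%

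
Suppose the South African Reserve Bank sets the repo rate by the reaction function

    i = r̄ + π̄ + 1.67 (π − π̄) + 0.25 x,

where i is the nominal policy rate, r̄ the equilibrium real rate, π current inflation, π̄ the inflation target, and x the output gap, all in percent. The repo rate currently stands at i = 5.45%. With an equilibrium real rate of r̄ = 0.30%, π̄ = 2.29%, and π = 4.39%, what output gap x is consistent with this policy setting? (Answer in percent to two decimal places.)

0.25 x = 5.45 − 0.30 − 2.29 − 1.67 × (4.39 − 2.29) = -0.647
x = -0.647 / 0.25 = -2.59

-2.59%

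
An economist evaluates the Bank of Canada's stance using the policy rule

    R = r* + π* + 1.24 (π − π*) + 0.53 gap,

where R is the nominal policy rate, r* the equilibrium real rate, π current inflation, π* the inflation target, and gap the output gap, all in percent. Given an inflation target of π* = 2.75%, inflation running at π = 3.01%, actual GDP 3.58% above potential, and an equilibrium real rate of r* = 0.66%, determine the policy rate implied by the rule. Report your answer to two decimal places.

Output 3.58% above potential → gap = 3.58.
R = 0.66 + 2.75 + 1.24 × (3.01 − 2.75) + 0.53 × 3.58
   = 0.66 + 2.75 + 0.3224 + 1.8974 = 5.63

5.63%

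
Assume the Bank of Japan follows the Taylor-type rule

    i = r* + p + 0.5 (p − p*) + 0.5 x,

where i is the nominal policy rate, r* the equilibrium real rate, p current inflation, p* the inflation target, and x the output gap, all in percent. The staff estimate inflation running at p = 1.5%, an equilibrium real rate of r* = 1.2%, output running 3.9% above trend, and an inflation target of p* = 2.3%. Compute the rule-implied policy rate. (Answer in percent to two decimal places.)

Output 3.9% above potential → x = 3.9.
i = 1.2 + 1.5 + 0.5 × (1.5 − 2.3) + 0.5 × 3.9
   = 1.2 + 1.5 − 0.4 + 1.95 = 4.25

4.25%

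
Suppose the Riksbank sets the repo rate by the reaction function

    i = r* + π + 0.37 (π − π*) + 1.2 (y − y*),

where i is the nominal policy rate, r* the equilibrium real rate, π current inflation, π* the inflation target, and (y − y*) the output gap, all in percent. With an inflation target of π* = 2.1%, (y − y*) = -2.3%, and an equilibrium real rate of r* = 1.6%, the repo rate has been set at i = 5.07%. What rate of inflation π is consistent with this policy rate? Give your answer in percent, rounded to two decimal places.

Collecting π: i = r* + (1 + 0.37) π − 0.37 π* + 1.2 (y − y*)
1.37 π = 5.07 − 1.6 + 0.37 × 2.1 − 1.2 × (-2.3) = 7.007
π = 7.007 / 1.37 = 5.11

5.11%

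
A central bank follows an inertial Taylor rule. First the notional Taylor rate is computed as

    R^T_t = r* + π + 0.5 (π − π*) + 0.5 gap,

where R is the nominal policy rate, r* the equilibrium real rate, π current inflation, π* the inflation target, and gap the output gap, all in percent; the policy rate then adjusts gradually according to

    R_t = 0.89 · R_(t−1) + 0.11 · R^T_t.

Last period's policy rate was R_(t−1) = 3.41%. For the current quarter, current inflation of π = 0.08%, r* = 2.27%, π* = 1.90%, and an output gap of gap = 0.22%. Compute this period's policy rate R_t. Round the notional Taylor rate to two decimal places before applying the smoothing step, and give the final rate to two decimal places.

R^T_t = 2.27 + 0.08 + 0.5 × (0.08 − 1.90) + 0.5 × 0.22
   = 2.27 + 0.08 − 0.91 + 0.11 = 1.55
R_t = 0.89 × 3.41 + 0.11 × 1.55 = 3.0349 + 0.1705 = 3.21

3.21%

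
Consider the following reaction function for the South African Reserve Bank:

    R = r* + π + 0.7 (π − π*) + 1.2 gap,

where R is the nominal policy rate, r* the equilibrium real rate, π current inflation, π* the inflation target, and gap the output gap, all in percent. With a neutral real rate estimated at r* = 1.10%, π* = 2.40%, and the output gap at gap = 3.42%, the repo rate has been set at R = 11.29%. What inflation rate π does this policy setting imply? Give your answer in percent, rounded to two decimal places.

Collecting π: R = r* + (1 + 0.7) π − 0.7 π* + 1.2 gap
1.7 π = 11.29 − 1.10 + 0.7 × 2.40 − 1.2 × 3.42 = 7.766
π = 7.766 / 1.7 = 4.57

4.57%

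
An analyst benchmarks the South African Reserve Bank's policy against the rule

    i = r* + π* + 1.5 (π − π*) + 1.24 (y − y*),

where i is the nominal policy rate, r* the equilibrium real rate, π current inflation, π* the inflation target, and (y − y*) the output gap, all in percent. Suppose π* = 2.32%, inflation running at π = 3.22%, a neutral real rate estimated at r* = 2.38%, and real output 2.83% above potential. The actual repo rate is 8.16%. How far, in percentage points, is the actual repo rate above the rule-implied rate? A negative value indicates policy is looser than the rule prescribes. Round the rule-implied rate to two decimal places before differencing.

-1.40 pp

Output 2.83% above potential → (y − y*) = 2.83.
i = 2.38 + 2.32 + 1.5 × (3.22 − 2.32) + 1.24 × 2.83
   = 2.38 + 2.32 + 1.35 + 3.5092 = 9.56
Deviation = 8.16 − 9.56 = -1.40 pp.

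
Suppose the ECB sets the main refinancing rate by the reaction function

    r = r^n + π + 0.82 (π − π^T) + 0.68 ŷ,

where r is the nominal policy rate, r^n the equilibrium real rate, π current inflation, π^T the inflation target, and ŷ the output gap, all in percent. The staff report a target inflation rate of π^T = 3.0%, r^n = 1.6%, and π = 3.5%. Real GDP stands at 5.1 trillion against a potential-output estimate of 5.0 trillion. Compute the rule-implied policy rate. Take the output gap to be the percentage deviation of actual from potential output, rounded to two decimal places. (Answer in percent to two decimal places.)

6.87%

Output gap = 100 × (5.1 − 5.0) / 5.0 = 2.00%.
r = 1.60 + 3.50 + 0.82 × (3.50 − 3.00) + 0.68 × 2.00
   = 1.60 + 3.5 + 0.41 + 1.36 = 6.87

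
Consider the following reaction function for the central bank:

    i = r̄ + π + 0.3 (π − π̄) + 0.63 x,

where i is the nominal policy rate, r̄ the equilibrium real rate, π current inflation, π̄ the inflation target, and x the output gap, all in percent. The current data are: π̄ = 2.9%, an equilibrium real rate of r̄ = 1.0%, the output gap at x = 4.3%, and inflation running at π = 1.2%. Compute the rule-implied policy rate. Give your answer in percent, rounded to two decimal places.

4.40%

i = 1.0 + 1.2 + 0.3 × (1.2 − 2.9) + 0.63 × 4.3
   = 1.0 + 1.2 − 0.51 + 2.709 = 4.40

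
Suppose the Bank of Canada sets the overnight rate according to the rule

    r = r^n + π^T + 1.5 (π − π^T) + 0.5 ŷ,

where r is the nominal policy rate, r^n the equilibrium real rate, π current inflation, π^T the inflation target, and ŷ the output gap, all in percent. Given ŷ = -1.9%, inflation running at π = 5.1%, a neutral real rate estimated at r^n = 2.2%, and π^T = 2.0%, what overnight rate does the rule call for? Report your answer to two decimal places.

r = 2.2 + 2.0 + 1.5 × (5.1 − 2.0) + 0.5 × (-1.9)
   = 2.2 + 2 + 4.65 − 0.95 = 7.90

7.90%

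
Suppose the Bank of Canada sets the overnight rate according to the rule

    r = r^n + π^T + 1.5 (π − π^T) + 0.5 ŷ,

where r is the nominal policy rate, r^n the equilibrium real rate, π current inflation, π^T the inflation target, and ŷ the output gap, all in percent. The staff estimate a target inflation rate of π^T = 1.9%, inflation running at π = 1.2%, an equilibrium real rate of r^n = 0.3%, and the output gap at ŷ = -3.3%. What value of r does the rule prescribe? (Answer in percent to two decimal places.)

-0.50%

r = 0.3 + 1.9 + 1.5 × (1.2 − 1.9) + 0.5 × (-3.3)
   = 0.3 + 1.9 − 1.05 − 1.65 = -0.50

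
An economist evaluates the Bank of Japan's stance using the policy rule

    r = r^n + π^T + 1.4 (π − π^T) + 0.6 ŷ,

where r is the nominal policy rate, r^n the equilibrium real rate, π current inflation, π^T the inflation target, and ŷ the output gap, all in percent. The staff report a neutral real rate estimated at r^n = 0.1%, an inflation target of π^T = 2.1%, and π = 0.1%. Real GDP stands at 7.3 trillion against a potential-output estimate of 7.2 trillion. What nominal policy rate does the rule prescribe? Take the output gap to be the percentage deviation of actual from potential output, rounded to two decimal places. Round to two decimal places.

0.23%

Output gap = 100 × (7.3 − 7.2) / 7.2 = 1.39%.
r = 0.10 + 2.10 + 1.4 × (0.10 − 2.10) + 0.6 × 1.39
   = 0.10 + 2.1 − 2.8 + 0.834 = 0.23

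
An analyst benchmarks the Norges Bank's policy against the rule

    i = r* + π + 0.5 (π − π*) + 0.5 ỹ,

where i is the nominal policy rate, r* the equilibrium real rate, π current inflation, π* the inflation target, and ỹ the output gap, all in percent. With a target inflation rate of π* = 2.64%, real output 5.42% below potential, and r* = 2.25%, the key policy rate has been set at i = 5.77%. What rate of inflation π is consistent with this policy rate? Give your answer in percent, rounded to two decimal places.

Output 5.42% below potential → ỹ = -5.42.
Collecting π: i = r* + (1 + 0.5) π − 0.5 π* + 0.5 ỹ
1.5 π = 5.77 − 2.25 + 0.5 × 2.64 − 0.5 × (-5.42) = 7.55
π = 7.55 / 1.5 = 5.03

5.03%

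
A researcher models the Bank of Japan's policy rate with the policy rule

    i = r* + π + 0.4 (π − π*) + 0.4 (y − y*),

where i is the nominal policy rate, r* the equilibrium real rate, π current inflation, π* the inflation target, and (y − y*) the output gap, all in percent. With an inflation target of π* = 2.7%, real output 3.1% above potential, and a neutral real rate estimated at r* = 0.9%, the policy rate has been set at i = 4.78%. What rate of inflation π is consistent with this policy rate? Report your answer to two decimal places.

2.66%

Output 3.1% above potential → (y − y*) = 3.1.
Collecting π: i = r* + (1 + 0.4) π − 0.4 π* + 0.4 (y − y*)
1.4 π = 4.78 − 0.9 + 0.4 × 2.7 − 0.4 × 3.1 = 3.72
π = 3.72 / 1.4 = 2.66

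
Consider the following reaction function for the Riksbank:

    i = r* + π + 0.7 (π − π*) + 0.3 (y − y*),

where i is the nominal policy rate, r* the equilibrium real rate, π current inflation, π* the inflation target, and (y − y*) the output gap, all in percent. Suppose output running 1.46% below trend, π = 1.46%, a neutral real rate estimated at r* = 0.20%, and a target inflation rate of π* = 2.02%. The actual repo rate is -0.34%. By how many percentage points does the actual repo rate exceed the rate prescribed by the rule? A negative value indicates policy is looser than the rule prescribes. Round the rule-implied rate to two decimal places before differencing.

-1.17 pp

Output 1.46% below potential → (y − y*) = -1.46.
i = 0.20 + 1.46 + 0.7 × (1.46 − 2.02) + 0.3 × (-1.46)
   = 0.20 + 1.46 − 0.392 − 0.438 = 0.83
Deviation = -0.34 − 0.83 = -1.17 pp.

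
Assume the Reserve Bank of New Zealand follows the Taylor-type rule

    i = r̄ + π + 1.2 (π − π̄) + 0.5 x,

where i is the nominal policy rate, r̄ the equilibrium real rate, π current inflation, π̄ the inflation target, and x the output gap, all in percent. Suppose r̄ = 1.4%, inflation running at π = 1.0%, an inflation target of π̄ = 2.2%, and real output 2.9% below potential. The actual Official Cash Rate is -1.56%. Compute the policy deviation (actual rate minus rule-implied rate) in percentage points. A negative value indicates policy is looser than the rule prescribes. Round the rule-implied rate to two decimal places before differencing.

Output 2.9% below potential → x = -2.9.
i = 1.4 + 1.0 + 1.2 × (1.0 − 2.2) + 0.5 × (-2.9)
   = 1.4 + 1 − 1.44 − 1.45 = -0.49
Deviation = -1.56 − (-0.49) = -1.07 pp.

-1.07 pp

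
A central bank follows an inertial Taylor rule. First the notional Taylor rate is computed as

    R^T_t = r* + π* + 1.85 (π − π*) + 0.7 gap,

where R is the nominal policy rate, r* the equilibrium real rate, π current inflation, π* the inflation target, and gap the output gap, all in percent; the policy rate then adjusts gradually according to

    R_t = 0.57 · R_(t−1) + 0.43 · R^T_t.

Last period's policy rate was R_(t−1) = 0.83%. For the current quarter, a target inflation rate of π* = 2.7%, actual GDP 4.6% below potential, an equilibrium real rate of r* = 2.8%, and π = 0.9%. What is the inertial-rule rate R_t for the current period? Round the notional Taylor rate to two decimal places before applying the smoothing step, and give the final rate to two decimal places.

0.02%

Output 4.6% below potential → gap = -4.6.
R^T_t = 2.8 + 2.7 + 1.85 × (0.9 − 2.7) + 0.7 × (-4.6)
   = 2.8 + 2.7 − 3.33 − 3.22 = -1.05
R_t = 0.57 × 0.83 + 0.43 × (-1.05) = 0.4731 − 0.4515 = 0.02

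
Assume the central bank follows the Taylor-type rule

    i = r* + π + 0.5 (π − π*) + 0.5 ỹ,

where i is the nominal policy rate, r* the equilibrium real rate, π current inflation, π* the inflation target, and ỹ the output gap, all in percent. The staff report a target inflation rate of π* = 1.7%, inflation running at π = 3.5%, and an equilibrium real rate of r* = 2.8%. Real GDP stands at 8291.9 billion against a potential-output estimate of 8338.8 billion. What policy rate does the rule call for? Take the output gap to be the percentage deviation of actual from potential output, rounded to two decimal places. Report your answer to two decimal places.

6.92%

Output gap = 100 × (8291.9 − 8338.8) / 8338.8 = -0.56%.
i = 2.80 + 3.50 + 0.5 × (3.50 − 1.70) + 0.5 × (-0.56)
   = 2.80 + 3.5 + 0.9 − 0.28 = 6.92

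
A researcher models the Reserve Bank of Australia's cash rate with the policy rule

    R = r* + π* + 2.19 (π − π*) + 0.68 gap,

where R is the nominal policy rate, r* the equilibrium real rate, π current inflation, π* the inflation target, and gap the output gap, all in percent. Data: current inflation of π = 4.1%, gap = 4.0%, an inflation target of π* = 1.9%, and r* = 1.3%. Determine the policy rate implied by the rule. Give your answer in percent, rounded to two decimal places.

10.74%

R = 1.3 + 1.9 + 2.19 × (4.1 − 1.9) + 0.68 × 4.0
   = 1.3 + 1.9 + 4.818 + 2.72 = 10.74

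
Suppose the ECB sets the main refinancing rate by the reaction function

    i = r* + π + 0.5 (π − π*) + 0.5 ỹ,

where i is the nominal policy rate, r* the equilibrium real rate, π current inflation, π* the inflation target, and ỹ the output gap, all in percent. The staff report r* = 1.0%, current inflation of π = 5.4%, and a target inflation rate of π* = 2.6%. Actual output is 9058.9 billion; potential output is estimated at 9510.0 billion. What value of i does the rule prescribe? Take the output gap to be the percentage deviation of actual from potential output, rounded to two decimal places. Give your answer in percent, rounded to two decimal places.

5.43%

Output gap = 100 × (9058.9 − 9510.0) / 9510.0 = -4.74%.
i = 1.00 + 5.40 + 0.5 × (5.40 − 2.60) + 0.5 × (-4.74)
   = 1.00 + 5.4 + 1.4 − 2.37 = 5.43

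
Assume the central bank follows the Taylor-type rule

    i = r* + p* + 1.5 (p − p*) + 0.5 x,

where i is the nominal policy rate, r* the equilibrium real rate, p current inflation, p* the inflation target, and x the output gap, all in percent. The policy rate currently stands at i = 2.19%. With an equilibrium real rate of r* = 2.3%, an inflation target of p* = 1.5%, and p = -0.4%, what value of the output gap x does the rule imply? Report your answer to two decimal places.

2.48%

0.5 x = 2.19 − 2.3 − 1.5 − 1.5 × ((-0.4) − 1.5) = 1.24
x = 1.24 / 0.5 = 2.48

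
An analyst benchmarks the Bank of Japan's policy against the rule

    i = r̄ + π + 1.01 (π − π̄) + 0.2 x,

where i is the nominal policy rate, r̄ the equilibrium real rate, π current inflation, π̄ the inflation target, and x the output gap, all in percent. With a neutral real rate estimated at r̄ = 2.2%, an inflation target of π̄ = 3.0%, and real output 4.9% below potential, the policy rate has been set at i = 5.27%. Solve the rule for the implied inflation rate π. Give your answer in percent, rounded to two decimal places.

3.52%

Output 4.9% below potential → x = -4.9.
Collecting π: i = r̄ + (1 + 1.01) π − 1.01 π̄ + 0.2 x
2.01 π = 5.27 − 2.2 + 1.01 × 3.0 − 0.2 × (-4.9) = 7.08
π = 7.08 / 2.01 = 3.52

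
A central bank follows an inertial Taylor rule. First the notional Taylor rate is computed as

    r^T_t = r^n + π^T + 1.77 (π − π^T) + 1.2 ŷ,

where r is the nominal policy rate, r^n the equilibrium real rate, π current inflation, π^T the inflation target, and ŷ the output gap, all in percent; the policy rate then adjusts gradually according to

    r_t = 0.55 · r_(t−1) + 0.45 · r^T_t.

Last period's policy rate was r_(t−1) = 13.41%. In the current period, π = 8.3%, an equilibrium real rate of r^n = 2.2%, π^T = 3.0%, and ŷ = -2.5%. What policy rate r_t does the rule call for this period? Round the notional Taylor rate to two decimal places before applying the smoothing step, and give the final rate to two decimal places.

12.59%

r^T_t = 2.2 + 3.0 + 1.77 × (8.3 − 3.0) + 1.2 × (-2.5)
   = 2.2 + 3 + 9.381 − 3 = 11.58
r_t = 0.55 × 13.41 + 0.45 × 11.58 = 7.3755 + 5.211 = 12.59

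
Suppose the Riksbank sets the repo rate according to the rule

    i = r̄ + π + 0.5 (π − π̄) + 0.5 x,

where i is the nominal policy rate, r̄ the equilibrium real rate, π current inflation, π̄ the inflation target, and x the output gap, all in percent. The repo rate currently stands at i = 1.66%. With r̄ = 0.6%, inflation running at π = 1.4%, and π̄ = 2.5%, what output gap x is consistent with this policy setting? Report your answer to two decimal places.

0.5 x = 1.66 − 0.6 − 1.4 − 0.5 × (1.4 − 2.5) = 0.21
x = 0.21 / 0.5 = 0.42

0.42%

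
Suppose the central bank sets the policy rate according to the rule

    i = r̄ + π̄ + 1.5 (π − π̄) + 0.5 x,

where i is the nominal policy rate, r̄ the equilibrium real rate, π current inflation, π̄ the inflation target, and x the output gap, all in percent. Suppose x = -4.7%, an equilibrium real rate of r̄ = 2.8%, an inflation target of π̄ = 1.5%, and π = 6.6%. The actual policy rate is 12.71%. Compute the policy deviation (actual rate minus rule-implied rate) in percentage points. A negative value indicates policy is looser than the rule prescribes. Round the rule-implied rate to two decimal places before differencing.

i = 2.8 + 1.5 + 1.5 × (6.6 − 1.5) + 0.5 × (-4.7)
   = 2.8 + 1.5 + 7.65 − 2.35 = 9.60
Deviation = 12.71 − 9.60 = 3.11 pp.

3.11 pp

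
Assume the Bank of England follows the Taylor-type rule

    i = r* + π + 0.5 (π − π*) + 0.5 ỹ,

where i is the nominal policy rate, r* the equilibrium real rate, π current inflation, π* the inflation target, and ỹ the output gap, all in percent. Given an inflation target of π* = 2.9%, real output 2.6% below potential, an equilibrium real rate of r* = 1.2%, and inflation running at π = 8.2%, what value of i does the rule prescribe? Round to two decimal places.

10.75%

Output 2.6% below potential → ỹ = -2.6.
i = 1.2 + 8.2 + 0.5 × (8.2 − 2.9) + 0.5 × (-2.6)
   = 1.2 + 8.2 + 2.65 − 1.3 = 10.75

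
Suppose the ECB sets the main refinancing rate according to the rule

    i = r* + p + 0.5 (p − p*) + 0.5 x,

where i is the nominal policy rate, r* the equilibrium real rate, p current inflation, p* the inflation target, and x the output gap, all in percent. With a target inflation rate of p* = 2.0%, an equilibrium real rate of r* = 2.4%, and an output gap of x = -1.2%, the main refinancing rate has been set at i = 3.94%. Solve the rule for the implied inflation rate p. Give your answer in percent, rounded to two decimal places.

Collecting p: i = r* + (1 + 0.5) p − 0.5 p* + 0.5 x
1.5 p = 3.94 − 2.4 + 0.5 × 2.0 − 0.5 × (-1.2) = 3.14
p = 3.14 / 1.5 = 2.09

2.09%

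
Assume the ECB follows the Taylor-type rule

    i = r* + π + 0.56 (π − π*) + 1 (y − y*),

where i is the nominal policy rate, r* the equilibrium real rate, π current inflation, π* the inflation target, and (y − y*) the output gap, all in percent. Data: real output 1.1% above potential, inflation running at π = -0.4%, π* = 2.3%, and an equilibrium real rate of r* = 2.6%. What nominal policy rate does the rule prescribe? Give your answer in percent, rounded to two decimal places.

1.79%

Output 1.1% above potential → (y − y*) = 1.1.
i = 2.6 + (-0.4) + 0.56 × (-0.4 − 2.3) + 1 × 1.1
   = 2.6 − 0.4 − 1.512 + 1.1 = 1.79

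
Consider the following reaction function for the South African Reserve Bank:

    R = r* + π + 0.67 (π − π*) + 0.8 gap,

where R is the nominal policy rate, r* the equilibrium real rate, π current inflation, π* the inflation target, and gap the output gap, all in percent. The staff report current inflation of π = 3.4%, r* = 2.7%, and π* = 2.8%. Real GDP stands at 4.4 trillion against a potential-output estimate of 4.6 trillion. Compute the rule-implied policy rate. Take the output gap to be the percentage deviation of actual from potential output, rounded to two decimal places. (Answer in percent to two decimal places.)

Output gap = 100 × (4.4 − 4.6) / 4.6 = -4.35%.
R = 2.70 + 3.40 + 0.67 × (3.40 − 2.80) + 0.8 × (-4.35)
   = 2.70 + 3.4 + 0.402 − 3.48 = 3.02

3.02%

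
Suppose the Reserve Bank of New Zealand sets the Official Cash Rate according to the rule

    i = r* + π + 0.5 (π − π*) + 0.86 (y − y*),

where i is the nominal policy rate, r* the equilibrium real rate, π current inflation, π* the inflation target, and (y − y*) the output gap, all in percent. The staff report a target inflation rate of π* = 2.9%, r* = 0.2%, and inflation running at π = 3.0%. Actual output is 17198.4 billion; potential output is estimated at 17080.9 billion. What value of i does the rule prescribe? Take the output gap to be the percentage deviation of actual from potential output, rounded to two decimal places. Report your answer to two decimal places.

3.84%

Output gap = 100 × (17198.4 − 17080.9) / 17080.9 = 0.69%.
i = 0.20 + 3.00 + 0.5 × (3.00 − 2.90) + 0.86 × 0.69
   = 0.20 + 3 + 0.05 + 0.5934 = 3.84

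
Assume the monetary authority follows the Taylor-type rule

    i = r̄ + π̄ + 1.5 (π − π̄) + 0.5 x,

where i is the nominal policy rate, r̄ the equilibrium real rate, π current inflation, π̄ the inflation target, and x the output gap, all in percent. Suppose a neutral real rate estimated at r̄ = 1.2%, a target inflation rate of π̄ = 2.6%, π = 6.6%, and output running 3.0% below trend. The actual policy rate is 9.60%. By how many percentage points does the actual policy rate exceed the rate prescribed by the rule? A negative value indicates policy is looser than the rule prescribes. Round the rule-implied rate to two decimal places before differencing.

Output 3.0% below potential → x = -3.0.
i = 1.2 + 2.6 + 1.5 × (6.6 − 2.6) + 0.5 × (-3.0)
   = 1.2 + 2.6 + 6 − 1.5 = 8.30
Deviation = 9.60 − 8.30 = 1.30 pp.

1.30 pp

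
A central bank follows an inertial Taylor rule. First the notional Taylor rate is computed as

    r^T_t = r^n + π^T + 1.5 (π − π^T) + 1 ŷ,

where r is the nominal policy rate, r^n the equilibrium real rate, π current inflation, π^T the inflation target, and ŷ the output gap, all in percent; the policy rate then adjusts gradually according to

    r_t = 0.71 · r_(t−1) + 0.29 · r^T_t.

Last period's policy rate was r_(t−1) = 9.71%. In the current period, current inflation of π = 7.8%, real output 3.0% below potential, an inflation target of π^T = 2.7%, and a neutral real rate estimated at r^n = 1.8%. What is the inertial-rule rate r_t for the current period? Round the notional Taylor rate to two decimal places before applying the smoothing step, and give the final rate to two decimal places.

9.55%

Output 3.0% below potential → ŷ = -3.0.
r^T_t = 1.8 + 2.7 + 1.5 × (7.8 − 2.7) + 1 × (-3.0)
   = 1.8 + 2.7 + 7.65 − 3 = 9.15
r_t = 0.71 × 9.71 + 0.29 × 9.15 = 6.8941 + 2.6535 = 9.55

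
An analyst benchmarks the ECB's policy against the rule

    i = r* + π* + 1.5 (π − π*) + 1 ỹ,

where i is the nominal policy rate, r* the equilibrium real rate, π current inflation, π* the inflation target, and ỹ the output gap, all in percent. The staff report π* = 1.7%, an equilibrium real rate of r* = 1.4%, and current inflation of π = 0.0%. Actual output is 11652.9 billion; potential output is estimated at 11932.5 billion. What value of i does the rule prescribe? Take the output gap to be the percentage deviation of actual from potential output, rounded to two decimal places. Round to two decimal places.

-1.79%

Output gap = 100 × (11652.9 − 11932.5) / 11932.5 = -2.34%.
i = 1.40 + 1.70 + 1.5 × (0.00 − 1.70) + 1 × (-2.34)
   = 1.40 + 1.7 − 2.55 − 2.34 = -1.79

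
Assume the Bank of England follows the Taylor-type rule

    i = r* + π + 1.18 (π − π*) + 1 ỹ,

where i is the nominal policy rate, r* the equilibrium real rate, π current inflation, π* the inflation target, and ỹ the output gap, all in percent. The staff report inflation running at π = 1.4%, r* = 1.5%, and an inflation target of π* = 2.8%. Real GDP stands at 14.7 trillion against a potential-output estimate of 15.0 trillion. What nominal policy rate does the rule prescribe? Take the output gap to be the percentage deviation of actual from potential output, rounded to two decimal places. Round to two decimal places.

Output gap = 100 × (14.7 − 15.0) / 15.0 = -2.00%.
i = 1.50 + 1.40 + 1.18 × (1.40 − 2.80) + 1 × (-2.00)
   = 1.50 + 1.4 − 1.652 − 2 = -0.75

-0.75%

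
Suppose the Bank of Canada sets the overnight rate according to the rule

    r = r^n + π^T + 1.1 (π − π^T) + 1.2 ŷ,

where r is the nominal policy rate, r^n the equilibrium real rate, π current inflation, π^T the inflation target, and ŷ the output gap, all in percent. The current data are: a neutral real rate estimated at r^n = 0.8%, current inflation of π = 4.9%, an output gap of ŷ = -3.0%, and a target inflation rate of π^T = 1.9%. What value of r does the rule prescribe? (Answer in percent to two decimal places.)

r = 0.8 + 1.9 + 1.1 × (4.9 − 1.9) + 1.2 × (-3.0)
   = 0.8 + 1.9 + 3.3 − 3.6 = 2.40

2.40%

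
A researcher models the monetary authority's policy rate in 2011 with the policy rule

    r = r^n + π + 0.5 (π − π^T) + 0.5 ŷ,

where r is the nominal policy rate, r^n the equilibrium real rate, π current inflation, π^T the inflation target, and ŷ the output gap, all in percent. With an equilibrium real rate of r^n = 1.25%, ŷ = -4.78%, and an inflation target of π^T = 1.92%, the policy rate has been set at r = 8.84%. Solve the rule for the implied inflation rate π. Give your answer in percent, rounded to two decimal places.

7.29%

Collecting π: r = r^n + (1 + 0.5) π − 0.5 π^T + 0.5 ŷ
1.5 π = 8.84 − 1.25 + 0.5 × 1.92 − 0.5 × (-4.78) = 10.94
π = 10.94 / 1.5 = 7.29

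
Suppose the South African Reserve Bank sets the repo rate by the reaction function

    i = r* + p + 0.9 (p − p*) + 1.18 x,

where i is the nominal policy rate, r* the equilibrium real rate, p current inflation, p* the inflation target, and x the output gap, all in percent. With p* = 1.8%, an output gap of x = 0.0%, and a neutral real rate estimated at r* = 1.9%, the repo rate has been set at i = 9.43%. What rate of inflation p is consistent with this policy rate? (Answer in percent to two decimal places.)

4.82%

Collecting p: i = r* + (1 + 0.9) p − 0.9 p* + 1.18 x
1.9 p = 9.43 − 1.9 + 0.9 × 1.8 − 1.18 × 0.0 = 9.15
p = 9.15 / 1.9 = 4.82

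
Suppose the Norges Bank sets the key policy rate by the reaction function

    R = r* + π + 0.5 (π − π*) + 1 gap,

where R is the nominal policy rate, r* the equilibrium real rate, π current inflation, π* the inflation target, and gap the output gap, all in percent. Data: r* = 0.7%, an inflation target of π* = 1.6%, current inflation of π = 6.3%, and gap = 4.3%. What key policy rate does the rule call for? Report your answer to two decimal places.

13.65%

R = 0.7 + 6.3 + 0.5 × (6.3 − 1.6) + 1 × 4.3
   = 0.7 + 6.3 + 2.35 + 4.3 = 13.65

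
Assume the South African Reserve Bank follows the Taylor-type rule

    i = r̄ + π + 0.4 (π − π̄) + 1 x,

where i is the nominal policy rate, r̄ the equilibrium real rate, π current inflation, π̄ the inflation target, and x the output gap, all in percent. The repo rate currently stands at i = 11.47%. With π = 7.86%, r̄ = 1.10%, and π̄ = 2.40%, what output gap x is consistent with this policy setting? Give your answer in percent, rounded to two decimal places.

0.33%

1 x = 11.47 − 1.10 − 7.86 − 0.4 × (7.86 − 2.40) = 0.326
x = 0.326 / 1 = 0.33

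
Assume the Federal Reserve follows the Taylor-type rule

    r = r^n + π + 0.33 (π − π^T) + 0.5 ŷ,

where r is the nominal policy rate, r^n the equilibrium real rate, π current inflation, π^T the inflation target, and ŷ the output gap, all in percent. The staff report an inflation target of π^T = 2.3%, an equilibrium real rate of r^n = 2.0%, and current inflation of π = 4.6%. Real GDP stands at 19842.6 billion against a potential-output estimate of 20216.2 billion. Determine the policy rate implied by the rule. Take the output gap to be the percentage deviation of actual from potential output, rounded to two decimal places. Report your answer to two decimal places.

Output gap = 100 × (19842.6 − 20216.2) / 20216.2 = -1.85%.
r = 2.00 + 4.60 + 0.33 × (4.60 − 2.30) + 0.5 × (-1.85)
   = 2.00 + 4.6 + 0.759 − 0.925 = 6.43

6.43%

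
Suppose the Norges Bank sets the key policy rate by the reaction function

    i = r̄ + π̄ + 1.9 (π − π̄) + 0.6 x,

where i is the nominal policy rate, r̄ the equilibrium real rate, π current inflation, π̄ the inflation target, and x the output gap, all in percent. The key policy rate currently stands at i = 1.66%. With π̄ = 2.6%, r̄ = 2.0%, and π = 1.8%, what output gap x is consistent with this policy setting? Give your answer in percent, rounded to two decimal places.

0.6 x = 1.66 − 2.0 − 2.6 − 1.9 × (1.8 − 2.6) = -1.42
x = -1.42 / 0.6 = -2.37

-2.37%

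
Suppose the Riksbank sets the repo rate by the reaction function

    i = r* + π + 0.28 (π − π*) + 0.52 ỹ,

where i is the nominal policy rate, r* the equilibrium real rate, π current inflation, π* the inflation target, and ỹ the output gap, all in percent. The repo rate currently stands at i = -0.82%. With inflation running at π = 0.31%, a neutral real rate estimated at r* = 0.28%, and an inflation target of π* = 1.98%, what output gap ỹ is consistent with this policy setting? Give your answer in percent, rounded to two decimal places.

-1.81%

0.52 ỹ = -0.82 − 0.28 − 0.31 − 0.28 × (0.31 − 1.98) = -0.9424
ỹ = -0.9424 / 0.52 = -1.81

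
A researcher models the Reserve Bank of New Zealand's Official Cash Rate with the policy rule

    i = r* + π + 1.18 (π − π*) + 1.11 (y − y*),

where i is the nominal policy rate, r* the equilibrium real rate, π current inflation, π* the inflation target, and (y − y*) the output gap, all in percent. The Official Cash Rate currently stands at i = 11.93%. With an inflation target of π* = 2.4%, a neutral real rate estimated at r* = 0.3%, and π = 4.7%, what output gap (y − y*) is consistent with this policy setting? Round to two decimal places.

1.11 (y − y*) = 11.93 − 0.3 − 4.7 − 1.18 × (4.7 − 2.4) = 4.216
(y − y*) = 4.216 / 1.11 = 3.80

3.80%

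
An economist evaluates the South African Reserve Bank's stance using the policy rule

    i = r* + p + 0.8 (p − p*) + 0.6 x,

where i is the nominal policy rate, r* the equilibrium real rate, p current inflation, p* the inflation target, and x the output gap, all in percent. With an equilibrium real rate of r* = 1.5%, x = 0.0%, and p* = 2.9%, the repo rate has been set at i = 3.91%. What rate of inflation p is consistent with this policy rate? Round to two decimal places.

Collecting p: i = r* + (1 + 0.8) p − 0.8 p* + 0.6 x
1.8 p = 3.91 − 1.5 + 0.8 × 2.9 − 0.6 × 0.0 = 4.73
p = 4.73 / 1.8 = 2.63

2.63%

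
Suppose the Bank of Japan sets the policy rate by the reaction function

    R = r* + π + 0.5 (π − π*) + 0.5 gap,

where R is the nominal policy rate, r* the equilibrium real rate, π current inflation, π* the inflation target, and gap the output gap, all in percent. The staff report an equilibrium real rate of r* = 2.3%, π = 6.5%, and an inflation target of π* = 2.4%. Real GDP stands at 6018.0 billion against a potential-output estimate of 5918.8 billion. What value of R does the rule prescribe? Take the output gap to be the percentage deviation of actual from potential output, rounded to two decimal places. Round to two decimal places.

Output gap = 100 × (6018.0 − 5918.8) / 5918.8 = 1.68%.
R = 2.30 + 6.50 + 0.5 × (6.50 − 2.40) + 0.5 × 1.68
   = 2.30 + 6.5 + 2.05 + 0.84 = 11.69

11.69%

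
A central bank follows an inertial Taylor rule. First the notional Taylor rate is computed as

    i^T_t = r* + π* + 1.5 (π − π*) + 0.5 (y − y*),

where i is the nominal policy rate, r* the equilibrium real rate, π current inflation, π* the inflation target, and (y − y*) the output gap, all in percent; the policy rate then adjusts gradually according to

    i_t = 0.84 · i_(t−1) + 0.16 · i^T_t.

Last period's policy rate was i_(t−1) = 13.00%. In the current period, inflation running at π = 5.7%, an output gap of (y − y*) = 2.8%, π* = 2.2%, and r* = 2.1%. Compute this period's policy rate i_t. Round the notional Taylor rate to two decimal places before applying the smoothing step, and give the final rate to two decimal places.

12.67%

i^T_t = 2.1 + 2.2 + 1.5 × (5.7 − 2.2) + 0.5 × 2.8
   = 2.1 + 2.2 + 5.25 + 1.4 = 10.95
i_t = 0.84 × 13.00 + 0.16 × 10.95 = 10.92 + 1.752 = 12.67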